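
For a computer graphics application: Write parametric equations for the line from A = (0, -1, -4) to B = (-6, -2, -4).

Direction vector d = B - A = (-6 + 0, -2 + 1, -4 + 4) = (-6, -1, 0)
Parametric form r = A + t·d:
x = 0 - 6t, y = -1 - t, z = -4

x = 0 - 6t, y = -1 - t, z = -4


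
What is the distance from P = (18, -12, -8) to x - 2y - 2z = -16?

distance = |a·x₀ + b·y₀ + c·z₀ - d| / √(a² + b² + c²)
  = |1·18 + (-2)·(-12) + (-2)·(-8) - (-16)| / √(1² + (-2)² + (-2)²)
  = |18 + 24 + 16 + 16| / √(1 + 4 + 4)
  = |74| / √9
  = 74 / 3
  ≈ 24.67

24.67


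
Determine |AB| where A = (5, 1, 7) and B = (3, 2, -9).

d = √[(x₂-x₁)² + (y₂-y₁)² + (z₂-z₁)²]
  = √[(-2)² + 1² + (-16)²]
  = √[4 + 1 + 256]
  = √261
  ≈ 16.16

16.16


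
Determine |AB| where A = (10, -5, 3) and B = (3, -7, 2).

d = √[(x₂-x₁)² + (y₂-y₁)² + (z₂-z₁)²]
  = √[(-7)² + (-2)² + (-1)²]
  = √[49 + 4 + 1]
  = √54
  ≈ 7.348

7.348


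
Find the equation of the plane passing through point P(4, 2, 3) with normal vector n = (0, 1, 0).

The plane through P with normal n = (a, b, c) satisfies n·(r - P) = 0,
i.e. ax + by + cz = a·x₀ + b·y₀ + c·z₀.
d = 0·4 + 1·2 + 0·3
  = 0 + 2 + 0
  = 2
Equation: y = 2

y = 2


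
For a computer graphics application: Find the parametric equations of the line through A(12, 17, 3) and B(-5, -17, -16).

Direction vector d = B - A = (-5 - 12, -17 - 17, -16 - 3) = (-17, -34, -19)
Parametric form r = A + t·d:
x = 12 - 17t, y = 17 - 34t, z = 3 - 19t

x = 12 - 17t, y = 17 - 34t, z = 3 - 19t


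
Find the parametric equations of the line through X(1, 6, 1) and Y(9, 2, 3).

Direction vector d = Y - X = (9 - 1, 2 - 6, 3 - 1) = (8, -4, 2)
Parametric form r = X + t·d:
x = 1 + 8t, y = 6 - 4t, z = 1 + 2t

x = 1 + 8t, y = 6 - 4t, z = 1 + 2t


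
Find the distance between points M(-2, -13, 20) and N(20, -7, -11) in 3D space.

d = √[(x₂-x₁)² + (y₂-y₁)² + (z₂-z₁)²]
  = √[22² + 6² + (-31)²]
  = √[484 + 36 + 961]
  = √1481
  ≈ 38.48

38.48


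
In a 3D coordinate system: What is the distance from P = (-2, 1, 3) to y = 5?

distance = |a·x₀ + b·y₀ + c·z₀ - d| / √(a² + b² + c²)
  = |0·(-2) + 1·1 + 0·3 - 5| / √(0² + 1² + 0²)
  = |0 + 1 + 0 - 5| / √(0 + 1 + 0)
  = |-4| / √1
  = 4 / 1
  ≈ 4

4


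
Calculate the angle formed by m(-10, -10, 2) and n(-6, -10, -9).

m·n = (-10)·(-6) + (-10)·(-10) + 2·(-9) = 60 + 100 - 18 = 142
|m| = √((-10)² + (-10)² + 2²) = √204 ≈ 14.28
|n| = √((-6)² + (-10)² + (-9)²) = √217 ≈ 14.73
cos θ = (m·n)/(|m||n|) = 142/(14.28·14.73) ≈ 0.6749
θ = arccos(0.6749) ≈ 47.55°

47.55°


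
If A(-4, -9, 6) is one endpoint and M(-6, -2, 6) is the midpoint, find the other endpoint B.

B = 2M - A
  = (2·(-6) - (-4), 2·(-2) - (-9), 2·6 - 6)
  = (-12 + 4, -4 + 9, 12 - 6)
  = (-8, 5, 6)

(-8, 5, 6)


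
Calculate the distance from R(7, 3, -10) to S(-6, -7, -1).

d = √[(x₂-x₁)² + (y₂-y₁)² + (z₂-z₁)²]
  = √[(-13)² + (-10)² + 9²]
  = √[169 + 100 + 81]
  = √350
  ≈ 18.71

18.71


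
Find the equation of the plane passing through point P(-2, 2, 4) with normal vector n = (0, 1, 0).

The plane through P with normal n = (a, b, c) satisfies n·(r - P) = 0,
i.e. ax + by + cz = a·x₀ + b·y₀ + c·z₀.
d = 0·(-2) + 1·2 + 0·4
  = 0 + 2 + 0
  = 2
Equation: y = 2

y = 2


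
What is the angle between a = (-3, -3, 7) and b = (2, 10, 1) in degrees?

a·b = (-3)·2 + (-3)·10 + 7·1 = -6 - 30 + 7 = -29
|a| = √((-3)² + (-3)² + 7²) = √67 ≈ 8.185
|b| = √(2² + 10² + 1²) = √105 ≈ 10.25
cos θ = (a·b)/(|a||b|) = -29/(8.185·10.25) ≈ -0.3458
θ = arccos(-0.3458) ≈ 110.2°

110.2°


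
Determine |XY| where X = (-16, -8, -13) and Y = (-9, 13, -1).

d = √[(x₂-x₁)² + (y₂-y₁)² + (z₂-z₁)²]
  = √[7² + 21² + 12²]
  = √[49 + 441 + 144]
  = √634
  ≈ 25.18

25.18


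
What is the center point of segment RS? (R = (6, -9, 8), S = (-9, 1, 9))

M = ((x₁+x₂)/2, (y₁+y₂)/2, (z₁+z₂)/2)
  = ((6 - 9)/2, (-9 + 1)/2, (8 + 9)/2)
  = (-3/2, -8/2, 17/2)
  = (-1.5, -4, 8.5)

(-1.5, -4, 8.5)


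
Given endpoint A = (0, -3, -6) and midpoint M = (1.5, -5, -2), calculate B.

B = 2M - A
  = (2·1.5 - 0, 2·(-5) - (-3), 2·(-2) - (-6))
  = (3 + 0, -10 + 3, -4 + 6)
  = (3, -7, 2)

(3, -7, 2)


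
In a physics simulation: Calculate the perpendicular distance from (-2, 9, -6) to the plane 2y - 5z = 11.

distance = |a·x₀ + b·y₀ + c·z₀ - d| / √(a² + b² + c²)
  = |0·(-2) + 2·9 + (-5)·(-6) - 11| / √(0² + 2² + (-5)²)
  = |0 + 18 + 30 - 11| / √(0 + 4 + 25)
  = |37| / √29
  = 37 / 5.385
  ≈ 6.871

6.871


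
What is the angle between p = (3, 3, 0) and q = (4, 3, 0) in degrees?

p·q = 3·4 + 3·3 + 0·0 = 12 + 9 + 0 = 21
|p| = √(3² + 3² + 0²) = √18 ≈ 4.243
|q| = √(4² + 3² + 0²) = √25 ≈ 5
cos θ = (p·q)/(|p||q|) = 21/(4.243·5) ≈ 0.9899
θ = arccos(0.9899) ≈ 8.13°

8.13°


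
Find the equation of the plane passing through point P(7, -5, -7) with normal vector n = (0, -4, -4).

The plane through P with normal n = (a, b, c) satisfies n·(r - P) = 0,
i.e. ax + by + cz = a·x₀ + b·y₀ + c·z₀.
d = 0·7 + (-4)·(-5) + (-4)·(-7)
  = 0 + 20 + 28
  = 48
Equation: -4y - 4z = 48

-4y - 4z = 48


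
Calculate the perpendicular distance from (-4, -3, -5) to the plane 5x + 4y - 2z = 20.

distance = |a·x₀ + b·y₀ + c·z₀ - d| / √(a² + b² + c²)
  = |5·(-4) + 4·(-3) + (-2)·(-5) - 20| / √(5² + 4² + (-2)²)
  = |-20 - 12 + 10 - 20| / √(25 + 16 + 4)
  = |-42| / √45
  = 42 / 6.708
  ≈ 6.261

6.261


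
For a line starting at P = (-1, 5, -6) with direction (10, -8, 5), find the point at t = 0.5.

P(t) = P + t·d
  = (-1 + 10·0.5, 5 + (-8)·0.5, -6 + 5·0.5)
  = (-1 + 5, 5 - 4, -6 + 2.5)
  = (4, 1, -3.5)

(4, 1, -3.5)


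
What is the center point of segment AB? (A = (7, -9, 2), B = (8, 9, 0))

M = ((x₁+x₂)/2, (y₁+y₂)/2, (z₁+z₂)/2)
  = ((7 + 8)/2, (-9 + 9)/2, (2 + 0)/2)
  = (15/2, 0/2, 2/2)
  = (7.5, 0, 1)

(7.5, 0, 1)


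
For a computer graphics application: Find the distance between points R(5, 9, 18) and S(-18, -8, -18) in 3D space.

d = √[(x₂-x₁)² + (y₂-y₁)² + (z₂-z₁)²]
  = √[(-23)² + (-17)² + (-36)²]
  = √[529 + 289 + 1296]
  = √2114
  ≈ 45.98

45.98


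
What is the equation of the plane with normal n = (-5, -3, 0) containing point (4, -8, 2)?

The plane through P with normal n = (a, b, c) satisfies n·(r - P) = 0,
i.e. ax + by + cz = a·x₀ + b·y₀ + c·z₀.
d = (-5)·4 + (-3)·(-8) + 0·2
  = -20 + 24 + 0
  = 4
Equation: -5x - 3y = 4

-5x - 3y = 4


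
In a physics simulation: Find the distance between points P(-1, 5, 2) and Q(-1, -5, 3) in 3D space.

d = √[(x₂-x₁)² + (y₂-y₁)² + (z₂-z₁)²]
  = √[0² + (-10)² + 1²]
  = √[0 + 100 + 1]
  = √101
  ≈ 10.05

10.05


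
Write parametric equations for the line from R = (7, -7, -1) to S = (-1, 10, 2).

Direction vector d = S - R = (-1 - 7, 10 + 7, 2 + 1) = (-8, 17, 3)
Parametric form r = R + t·d:
x = 7 - 8t, y = -7 + 17t, z = -1 + 3t

x = 7 - 8t, y = -7 + 17t, z = -1 + 3t


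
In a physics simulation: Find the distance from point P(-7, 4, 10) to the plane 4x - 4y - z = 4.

distance = |a·x₀ + b·y₀ + c·z₀ - d| / √(a² + b² + c²)
  = |4·(-7) + (-4)·4 + (-1)·10 - 4| / √(4² + (-4)² + (-1)²)
  = |-28 - 16 - 10 - 4| / √(16 + 16 + 1)
  = |-58| / √33
  = 58 / 5.745
  ≈ 10.1

10.1


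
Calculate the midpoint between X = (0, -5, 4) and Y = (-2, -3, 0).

M = ((x₁+x₂)/2, (y₁+y₂)/2, (z₁+z₂)/2)
  = ((0 - 2)/2, (-5 - 3)/2, (4 + 0)/2)
  = (-2/2, -8/2, 4/2)
  = (-1, -4, 2)

(-1, -4, 2)


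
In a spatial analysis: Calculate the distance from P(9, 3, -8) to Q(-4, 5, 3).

d = √[(x₂-x₁)² + (y₂-y₁)² + (z₂-z₁)²]
  = √[(-13)² + 2² + 11²]
  = √[169 + 4 + 121]
  = √294
  ≈ 17.15

17.15


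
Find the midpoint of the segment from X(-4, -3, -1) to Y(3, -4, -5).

M = ((x₁+x₂)/2, (y₁+y₂)/2, (z₁+z₂)/2)
  = ((-4 + 3)/2, (-3 - 4)/2, (-1 - 5)/2)
  = (-1/2, -7/2, -6/2)
  = (-0.5, -3.5, -3)

(-0.5, -3.5, -3)


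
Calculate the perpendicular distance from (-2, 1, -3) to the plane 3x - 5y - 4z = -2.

distance = |a·x₀ + b·y₀ + c·z₀ - d| / √(a² + b² + c²)
  = |3·(-2) + (-5)·1 + (-4)·(-3) - (-2)| / √(3² + (-5)² + (-4)²)
  = |-6 - 5 + 12 + 2| / √(9 + 25 + 16)
  = |3| / √50
  = 3 / 7.071
  ≈ 0.4243

0.4243


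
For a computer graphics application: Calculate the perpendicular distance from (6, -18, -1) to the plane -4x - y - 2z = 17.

distance = |a·x₀ + b·y₀ + c·z₀ - d| / √(a² + b² + c²)
  = |(-4)·6 + (-1)·(-18) + (-2)·(-1) - 17| / √((-4)² + (-1)² + (-2)²)
  = |-24 + 18 + 2 - 17| / √(16 + 1 + 4)
  = |-21| / √21
  = 21 / 4.583
  ≈ 4.583

4.583


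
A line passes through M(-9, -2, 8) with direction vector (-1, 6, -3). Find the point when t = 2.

P(t) = M + t·d
  = (-9 + (-1)·2, -2 + 6·2, 8 + (-3)·2)
  = (-9 - 2, -2 + 12, 8 - 6)
  = (-11, 10, 2)

(-11, 10, 2)


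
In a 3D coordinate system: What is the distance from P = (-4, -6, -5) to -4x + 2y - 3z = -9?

distance = |a·x₀ + b·y₀ + c·z₀ - d| / √(a² + b² + c²)
  = |(-4)·(-4) + 2·(-6) + (-3)·(-5) - (-9)| / √((-4)² + 2² + (-3)²)
  = |16 - 12 + 15 + 9| / √(16 + 4 + 9)
  = |28| / √29
  = 28 / 5.385
  ≈ 5.199

5.199


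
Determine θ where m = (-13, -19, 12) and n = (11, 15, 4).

m·n = (-13)·11 + (-19)·15 + 12·4 = -143 - 285 + 48 = -380
|m| = √((-13)² + (-19)² + 12²) = √674 ≈ 25.96
|n| = √(11² + 15² + 4²) = √362 ≈ 19.03
cos θ = (m·n)/(|m||n|) = -380/(25.96·19.03) ≈ -0.7693
θ = arccos(-0.7693) ≈ 140.3°

140.3°


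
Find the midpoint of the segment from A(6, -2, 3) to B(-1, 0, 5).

M = ((x₁+x₂)/2, (y₁+y₂)/2, (z₁+z₂)/2)
  = ((6 - 1)/2, (-2 + 0)/2, (3 + 5)/2)
  = (5/2, -2/2, 8/2)
  = (2.5, -1, 4)

(2.5, -1, 4)


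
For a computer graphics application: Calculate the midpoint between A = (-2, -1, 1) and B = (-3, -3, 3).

M = ((x₁+x₂)/2, (y₁+y₂)/2, (z₁+z₂)/2)
  = ((-2 - 3)/2, (-1 - 3)/2, (1 + 3)/2)
  = (-5/2, -4/2, 4/2)
  = (-2.5, -2, 2)

(-2.5, -2, 2)


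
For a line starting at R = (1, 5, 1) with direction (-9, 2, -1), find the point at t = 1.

P(t) = R + t·d
  = (1 + (-9)·1, 5 + 2·1, 1 + (-1)·1)
  = (1 - 9, 5 + 2, 1 - 1)
  = (-8, 7, 0)

(-8, 7, 0)


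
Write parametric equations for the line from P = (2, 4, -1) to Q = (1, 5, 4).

Direction vector d = Q - P = (1 - 2, 5 - 4, 4 + 1) = (-1, 1, 5)
Parametric form r = P + t·d:
x = 2 - t, y = 4 + t, z = -1 + 5t

x = 2 - t, y = 4 + t, z = -1 + 5t


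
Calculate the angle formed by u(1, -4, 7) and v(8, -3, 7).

u·v = 1·8 + (-4)·(-3) + 7·7 = 8 + 12 + 49 = 69
|u| = √(1² + (-4)² + 7²) = √66 ≈ 8.124
|v| = √(8² + (-3)² + 7²) = √122 ≈ 11.05
cos θ = (u·v)/(|u||v|) = 69/(8.124·11.05) ≈ 0.7689
θ = arccos(0.7689) ≈ 39.74°

39.74°


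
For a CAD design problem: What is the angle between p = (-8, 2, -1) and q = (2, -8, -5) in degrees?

p·q = (-8)·2 + 2·(-8) + (-1)·(-5) = -16 - 16 + 5 = -27
|p| = √((-8)² + 2² + (-1)²) = √69 ≈ 8.307
|q| = √(2² + (-8)² + (-5)²) = √93 ≈ 9.644
cos θ = (p·q)/(|p||q|) = -27/(8.307·9.644) ≈ -0.3371
θ = arccos(-0.3371) ≈ 109.7°

109.7°


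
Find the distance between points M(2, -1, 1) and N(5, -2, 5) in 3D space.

d = √[(x₂-x₁)² + (y₂-y₁)² + (z₂-z₁)²]
  = √[3² + (-1)² + 4²]
  = √[9 + 1 + 16]
  = √26
  ≈ 5.099

5.099


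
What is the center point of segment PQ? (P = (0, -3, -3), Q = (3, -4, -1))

M = ((x₁+x₂)/2, (y₁+y₂)/2, (z₁+z₂)/2)
  = ((0 + 3)/2, (-3 - 4)/2, (-3 - 1)/2)
  = (3/2, -7/2, -4/2)
  = (1.5, -3.5, -2)

(1.5, -3.5, -2)


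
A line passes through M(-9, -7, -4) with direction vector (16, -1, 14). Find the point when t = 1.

P(t) = M + t·d
  = (-9 + 16·1, -7 + (-1)·1, -4 + 14·1)
  = (-9 + 16, -7 - 1, -4 + 14)
  = (7, -8, 10)

(7, -8, 10)


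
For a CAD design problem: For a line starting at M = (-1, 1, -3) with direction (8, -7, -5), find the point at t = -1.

P(t) = M + t·d
  = (-1 + 8·(-1), 1 + (-7)·(-1), -3 + (-5)·(-1))
  = (-1 - 8, 1 + 7, -3 + 5)
  = (-9, 8, 2)

(-9, 8, 2)


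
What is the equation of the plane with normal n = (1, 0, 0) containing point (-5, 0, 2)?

The plane through P with normal n = (a, b, c) satisfies n·(r - P) = 0,
i.e. ax + by + cz = a·x₀ + b·y₀ + c·z₀.
d = 1·(-5) + 0·0 + 0·2
  = -5 + 0 + 0
  = -5
Equation: x = -5

x = -5


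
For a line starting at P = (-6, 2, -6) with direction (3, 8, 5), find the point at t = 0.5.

P(t) = P + t·d
  = (-6 + 3·0.5, 2 + 8·0.5, -6 + 5·0.5)
  = (-6 + 1.5, 2 + 4, -6 + 2.5)
  = (-4.5, 6, -3.5)

(-4.5, 6, -3.5)


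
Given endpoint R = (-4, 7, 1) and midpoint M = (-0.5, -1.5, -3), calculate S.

S = 2M - R
  = (2·(-0.5) - (-4), 2·(-1.5) - 7, 2·(-3) - 1)
  = (-1 + 4, -3 - 7, -6 - 1)
  = (3, -10, -7)

(3, -10, -7)


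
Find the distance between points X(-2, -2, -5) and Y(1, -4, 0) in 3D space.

d = √[(x₂-x₁)² + (y₂-y₁)² + (z₂-z₁)²]
  = √[3² + (-2)² + 5²]
  = √[9 + 4 + 25]
  = √38
  ≈ 6.164

6.164


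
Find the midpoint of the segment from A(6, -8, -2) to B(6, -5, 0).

M = ((x₁+x₂)/2, (y₁+y₂)/2, (z₁+z₂)/2)
  = ((6 + 6)/2, (-8 - 5)/2, (-2 + 0)/2)
  = (12/2, -13/2, -2/2)
  = (6, -6.5, -1)

(6, -6.5, -1)


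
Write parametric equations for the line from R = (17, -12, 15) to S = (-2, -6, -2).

Direction vector d = S - R = (-2 - 17, -6 + 12, -2 - 15) = (-19, 6, -17)
Parametric form r = R + t·d:
x = 17 - 19t, y = -12 + 6t, z = 15 - 17t

x = 17 - 19t, y = -12 + 6t, z = 15 - 17t


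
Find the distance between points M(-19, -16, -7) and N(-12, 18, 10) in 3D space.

d = √[(x₂-x₁)² + (y₂-y₁)² + (z₂-z₁)²]
  = √[7² + 34² + 17²]
  = √[49 + 1156 + 289]
  = √1494
  ≈ 38.65

38.65


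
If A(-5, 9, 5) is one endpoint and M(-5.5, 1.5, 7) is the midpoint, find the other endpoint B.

B = 2M - A
  = (2·(-5.5) - (-5), 2·1.5 - 9, 2·7 - 5)
  = (-11 + 5, 3 - 9, 14 - 5)
  = (-6, -6, 9)

(-6, -6, 9)


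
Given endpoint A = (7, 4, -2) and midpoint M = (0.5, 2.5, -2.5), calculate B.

B = 2M - A
  = (2·0.5 - 7, 2·2.5 - 4, 2·(-2.5) - (-2))
  = (1 - 7, 5 - 4, -5 + 2)
  = (-6, 1, -3)

(-6, 1, -3)


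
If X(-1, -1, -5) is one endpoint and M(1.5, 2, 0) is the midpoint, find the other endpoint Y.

Y = 2M - X
  = (2·1.5 - (-1), 2·2 - (-1), 2·0 - (-5))
  = (3 + 1, 4 + 1, 0 + 5)
  = (4, 5, 5)

(4, 5, 5)


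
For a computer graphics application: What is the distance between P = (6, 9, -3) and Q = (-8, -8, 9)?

d = √[(x₂-x₁)² + (y₂-y₁)² + (z₂-z₁)²]
  = √[(-14)² + (-17)² + 12²]
  = √[196 + 289 + 144]
  = √629
  ≈ 25.08

25.08


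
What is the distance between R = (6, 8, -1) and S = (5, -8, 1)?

d = √[(x₂-x₁)² + (y₂-y₁)² + (z₂-z₁)²]
  = √[(-1)² + (-16)² + 2²]
  = √[1 + 256 + 4]
  = √261
  ≈ 16.16

16.16


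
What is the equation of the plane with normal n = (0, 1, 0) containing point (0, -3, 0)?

The plane through P with normal n = (a, b, c) satisfies n·(r - P) = 0,
i.e. ax + by + cz = a·x₀ + b·y₀ + c·z₀.
d = 0·0 + 1·(-3) + 0·0
  = 0 - 3 + 0
  = -3
Equation: y = -3

y = -3


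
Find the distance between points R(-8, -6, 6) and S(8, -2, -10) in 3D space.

d = √[(x₂-x₁)² + (y₂-y₁)² + (z₂-z₁)²]
  = √[16² + 4² + (-16)²]
  = √[256 + 16 + 256]
  = √528
  ≈ 22.98

22.98


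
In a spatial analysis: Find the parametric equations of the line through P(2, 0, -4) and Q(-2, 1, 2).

Direction vector d = Q - P = (-2 - 2, 1 + 0, 2 + 4) = (-4, 1, 6)
Parametric form r = P + t·d:
x = 2 - 4t, y = 0 + t, z = -4 + 6t

x = 2 - 4t, y = 0 + t, z = -4 + 6t


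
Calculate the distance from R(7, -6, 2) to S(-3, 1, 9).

d = √[(x₂-x₁)² + (y₂-y₁)² + (z₂-z₁)²]
  = √[(-10)² + 7² + 7²]
  = √[100 + 49 + 49]
  = √198
  ≈ 14.07

14.07


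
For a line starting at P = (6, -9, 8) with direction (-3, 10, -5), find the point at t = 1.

P(t) = P + t·d
  = (6 + (-3)·1, -9 + 10·1, 8 + (-5)·1)
  = (6 - 3, -9 + 10, 8 - 5)
  = (3, 1, 3)

(3, 1, 3)


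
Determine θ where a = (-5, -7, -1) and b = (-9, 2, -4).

a·b = (-5)·(-9) + (-7)·2 + (-1)·(-4) = 45 - 14 + 4 = 35
|a| = √((-5)² + (-7)² + (-1)²) = √75 ≈ 8.66
|b| = √((-9)² + 2² + (-4)²) = √101 ≈ 10.05
cos θ = (a·b)/(|a||b|) = 35/(8.66·10.05) ≈ 0.4021
θ = arccos(0.4021) ≈ 66.29°

66.29°


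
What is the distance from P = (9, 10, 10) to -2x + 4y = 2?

distance = |a·x₀ + b·y₀ + c·z₀ - d| / √(a² + b² + c²)
  = |(-2)·9 + 4·10 + 0·10 - 2| / √((-2)² + 4² + 0²)
  = |-18 + 40 + 0 - 2| / √(4 + 16 + 0)
  = |20| / √20
  = 20 / 4.472
  ≈ 4.472

4.472


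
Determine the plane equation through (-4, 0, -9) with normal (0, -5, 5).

The plane through P with normal n = (a, b, c) satisfies n·(r - P) = 0,
i.e. ax + by + cz = a·x₀ + b·y₀ + c·z₀.
d = 0·(-4) + (-5)·0 + 5·(-9)
  = 0 + 0 - 45
  = -45
Equation: -5y + 5z = -45

-5y + 5z = -45


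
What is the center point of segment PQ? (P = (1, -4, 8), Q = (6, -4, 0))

M = ((x₁+x₂)/2, (y₁+y₂)/2, (z₁+z₂)/2)
  = ((1 + 6)/2, (-4 - 4)/2, (8 + 0)/2)
  = (7/2, -8/2, 8/2)
  = (3.5, -4, 4)

(3.5, -4, 4)


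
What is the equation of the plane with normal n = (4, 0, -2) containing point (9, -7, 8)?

The plane through P with normal n = (a, b, c) satisfies n·(r - P) = 0,
i.e. ax + by + cz = a·x₀ + b·y₀ + c·z₀.
d = 4·9 + 0·(-7) + (-2)·8
  = 36 + 0 - 16
  = 20
Equation: 4x - 2z = 20

4x - 2z = 20


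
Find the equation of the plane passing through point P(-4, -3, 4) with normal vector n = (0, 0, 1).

The plane through P with normal n = (a, b, c) satisfies n·(r - P) = 0,
i.e. ax + by + cz = a·x₀ + b·y₀ + c·z₀.
d = 0·(-4) + 0·(-3) + 1·4
  = 0 + 0 + 4
  = 4
Equation: z = 4

z = 4


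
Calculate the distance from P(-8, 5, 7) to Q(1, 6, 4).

d = √[(x₂-x₁)² + (y₂-y₁)² + (z₂-z₁)²]
  = √[9² + 1² + (-3)²]
  = √[81 + 1 + 9]
  = √91
  ≈ 9.539

9.539


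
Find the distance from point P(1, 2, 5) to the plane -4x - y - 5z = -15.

distance = |a·x₀ + b·y₀ + c·z₀ - d| / √(a² + b² + c²)
  = |(-4)·1 + (-1)·2 + (-5)·5 - (-15)| / √((-4)² + (-1)² + (-5)²)
  = |-4 - 2 - 25 + 15| / √(16 + 1 + 25)
  = |-16| / √42
  = 16 / 6.481
  ≈ 2.469

2.469


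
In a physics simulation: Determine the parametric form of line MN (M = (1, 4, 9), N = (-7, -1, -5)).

Direction vector d = N - M = (-7 - 1, -1 - 4, -5 - 9) = (-8, -5, -14)
Parametric form r = M + t·d:
x = 1 - 8t, y = 4 - 5t, z = 9 - 14t

x = 1 - 8t, y = 4 - 5t, z = 9 - 14t


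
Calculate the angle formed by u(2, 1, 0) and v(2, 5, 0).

u·v = 2·2 + 1·5 + 0·0 = 4 + 5 + 0 = 9
|u| = √(2² + 1² + 0²) = √5 ≈ 2.236
|v| = √(2² + 5² + 0²) = √29 ≈ 5.385
cos θ = (u·v)/(|u||v|) = 9/(2.236·5.385) ≈ 0.7474
θ = arccos(0.7474) ≈ 41.63°

41.63°


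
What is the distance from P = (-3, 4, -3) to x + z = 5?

distance = |a·x₀ + b·y₀ + c·z₀ - d| / √(a² + b² + c²)
  = |1·(-3) + 0·4 + 1·(-3) - 5| / √(1² + 0² + 1²)
  = |-3 + 0 - 3 - 5| / √(1 + 0 + 1)
  = |-11| / √2
  = 11 / 1.414
  ≈ 7.778

7.778


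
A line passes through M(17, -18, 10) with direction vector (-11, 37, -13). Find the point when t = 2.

P(t) = M + t·d
  = (17 + (-11)·2, -18 + 37·2, 10 + (-13)·2)
  = (17 - 22, -18 + 74, 10 - 26)
  = (-5, 56, -16)

(-5, 56, -16)


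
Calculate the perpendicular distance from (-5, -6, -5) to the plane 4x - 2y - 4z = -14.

distance = |a·x₀ + b·y₀ + c·z₀ - d| / √(a² + b² + c²)
  = |4·(-5) + (-2)·(-6) + (-4)·(-5) - (-14)| / √(4² + (-2)² + (-4)²)
  = |-20 + 12 + 20 + 14| / √(16 + 4 + 16)
  = |26| / √36
  = 26 / 6
  ≈ 4.333

4.333


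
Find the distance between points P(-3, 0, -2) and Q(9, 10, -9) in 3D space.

d = √[(x₂-x₁)² + (y₂-y₁)² + (z₂-z₁)²]
  = √[12² + 10² + (-7)²]
  = √[144 + 100 + 49]
  = √293
  ≈ 17.12

17.12


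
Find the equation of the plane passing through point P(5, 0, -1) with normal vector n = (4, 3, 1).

The plane through P with normal n = (a, b, c) satisfies n·(r - P) = 0,
i.e. ax + by + cz = a·x₀ + b·y₀ + c·z₀.
d = 4·5 + 3·0 + 1·(-1)
  = 20 + 0 - 1
  = 19
Equation: 4x + 3y + z = 19

4x + 3y + z = 19


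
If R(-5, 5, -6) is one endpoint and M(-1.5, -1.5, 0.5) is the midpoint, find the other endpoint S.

S = 2M - R
  = (2·(-1.5) - (-5), 2·(-1.5) - 5, 2·0.5 - (-6))
  = (-3 + 5, -3 - 5, 1 + 6)
  = (2, -8, 7)

(2, -8, 7)


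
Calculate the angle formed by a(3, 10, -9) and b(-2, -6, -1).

a·b = 3·(-2) + 10·(-6) + (-9)·(-1) = -6 - 60 + 9 = -57
|a| = √(3² + 10² + (-9)²) = √190 ≈ 13.78
|b| = √((-2)² + (-6)² + (-1)²) = √41 ≈ 6.403
cos θ = (a·b)/(|a||b|) = -57/(13.78·6.403) ≈ -0.6458
θ = arccos(-0.6458) ≈ 130.2°

130.2°


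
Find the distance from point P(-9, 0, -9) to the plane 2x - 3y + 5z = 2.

distance = |a·x₀ + b·y₀ + c·z₀ - d| / √(a² + b² + c²)
  = |2·(-9) + (-3)·0 + 5·(-9) - 2| / √(2² + (-3)² + 5²)
  = |-18 + 0 - 45 - 2| / √(4 + 9 + 25)
  = |-65| / √38
  = 65 / 6.164
  ≈ 10.54

10.54


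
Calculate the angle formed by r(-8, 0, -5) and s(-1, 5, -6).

r·s = (-8)·(-1) + 0·5 + (-5)·(-6) = 8 + 0 + 30 = 38
|r| = √((-8)² + 0² + (-5)²) = √89 ≈ 9.434
|s| = √((-1)² + 5² + (-6)²) = √62 ≈ 7.874
cos θ = (r·s)/(|r||s|) = 38/(9.434·7.874) ≈ 0.5116
θ = arccos(0.5116) ≈ 59.23°

59.23°


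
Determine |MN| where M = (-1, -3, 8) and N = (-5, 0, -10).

d = √[(x₂-x₁)² + (y₂-y₁)² + (z₂-z₁)²]
  = √[(-4)² + 3² + (-18)²]
  = √[16 + 9 + 324]
  = √349
  ≈ 18.68

18.68


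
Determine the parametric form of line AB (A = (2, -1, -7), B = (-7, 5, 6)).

Direction vector d = B - A = (-7 - 2, 5 + 1, 6 + 7) = (-9, 6, 13)
Parametric form r = A + t·d:
x = 2 - 9t, y = -1 + 6t, z = -7 + 13t

x = 2 - 9t, y = -1 + 6t, z = -7 + 13t


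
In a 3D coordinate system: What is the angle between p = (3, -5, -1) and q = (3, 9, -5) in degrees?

p·q = 3·3 + (-5)·9 + (-1)·(-5) = 9 - 45 + 5 = -31
|p| = √(3² + (-5)² + (-1)²) = √35 ≈ 5.916
|q| = √(3² + 9² + (-5)²) = √115 ≈ 10.72
cos θ = (p·q)/(|p||q|) = -31/(5.916·10.72) ≈ -0.4886
θ = arccos(-0.4886) ≈ 119.3°

119.3°


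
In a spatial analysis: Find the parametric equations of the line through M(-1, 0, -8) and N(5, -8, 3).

Direction vector d = N - M = (5 + 1, -8 + 0, 3 + 8) = (6, -8, 11)
Parametric form r = M + t·d:
x = -1 + 6t, y = 0 - 8t, z = -8 + 11t

x = -1 + 6t, y = 0 - 8t, z = -8 + 11t


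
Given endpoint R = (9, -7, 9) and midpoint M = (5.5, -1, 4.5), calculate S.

S = 2M - R
  = (2·5.5 - 9, 2·(-1) - (-7), 2·4.5 - 9)
  = (11 - 9, -2 + 7, 9 - 9)
  = (2, 5, 0)

(2, 5, 0)


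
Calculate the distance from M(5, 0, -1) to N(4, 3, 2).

d = √[(x₂-x₁)² + (y₂-y₁)² + (z₂-z₁)²]
  = √[(-1)² + 3² + 3²]
  = √[1 + 9 + 9]
  = √19
  ≈ 4.359

4.359


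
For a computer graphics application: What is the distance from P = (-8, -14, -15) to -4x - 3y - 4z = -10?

distance = |a·x₀ + b·y₀ + c·z₀ - d| / √(a² + b² + c²)
  = |(-4)·(-8) + (-3)·(-14) + (-4)·(-15) - (-10)| / √((-4)² + (-3)² + (-4)²)
  = |32 + 42 + 60 + 10| / √(16 + 9 + 16)
  = |144| / √41
  = 144 / 6.403
  ≈ 22.49

22.49


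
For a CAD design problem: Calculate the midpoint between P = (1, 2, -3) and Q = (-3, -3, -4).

M = ((x₁+x₂)/2, (y₁+y₂)/2, (z₁+z₂)/2)
  = ((1 - 3)/2, (2 - 3)/2, (-3 - 4)/2)
  = (-2/2, -1/2, -7/2)
  = (-1, -0.5, -3.5)

(-1, -0.5, -3.5)


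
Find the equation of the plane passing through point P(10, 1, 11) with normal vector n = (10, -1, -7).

The plane through P with normal n = (a, b, c) satisfies n·(r - P) = 0,
i.e. ax + by + cz = a·x₀ + b·y₀ + c·z₀.
d = 10·10 + (-1)·1 + (-7)·11
  = 100 - 1 - 77
  = 22
Equation: 10x - y - 7z = 22

10x - y - 7z = 22


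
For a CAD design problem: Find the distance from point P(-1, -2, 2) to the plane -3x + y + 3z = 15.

distance = |a·x₀ + b·y₀ + c·z₀ - d| / √(a² + b² + c²)
  = |(-3)·(-1) + 1·(-2) + 3·2 - 15| / √((-3)² + 1² + 3²)
  = |3 - 2 + 6 - 15| / √(9 + 1 + 9)
  = |-8| / √19
  = 8 / 4.359
  ≈ 1.835

1.835


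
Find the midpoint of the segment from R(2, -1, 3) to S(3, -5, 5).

M = ((x₁+x₂)/2, (y₁+y₂)/2, (z₁+z₂)/2)
  = ((2 + 3)/2, (-1 - 5)/2, (3 + 5)/2)
  = (5/2, -6/2, 8/2)
  = (2.5, -3, 4)

(2.5, -3, 4)


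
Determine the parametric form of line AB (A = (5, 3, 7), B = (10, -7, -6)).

Direction vector d = B - A = (10 - 5, -7 - 3, -6 - 7) = (5, -10, -13)
Parametric form r = A + t·d:
x = 5 + 5t, y = 3 - 10t, z = 7 - 13t

x = 5 + 5t, y = 3 - 10t, z = 7 - 13t


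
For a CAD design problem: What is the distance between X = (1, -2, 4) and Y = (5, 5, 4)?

d = √[(x₂-x₁)² + (y₂-y₁)² + (z₂-z₁)²]
  = √[4² + 7² + 0²]
  = √[16 + 49 + 0]
  = √65
  ≈ 8.062

8.062


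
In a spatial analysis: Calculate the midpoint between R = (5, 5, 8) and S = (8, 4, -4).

M = ((x₁+x₂)/2, (y₁+y₂)/2, (z₁+z₂)/2)
  = ((5 + 8)/2, (5 + 4)/2, (8 - 4)/2)
  = (13/2, 9/2, 4/2)
  = (6.5, 4.5, 2)

(6.5, 4.5, 2)


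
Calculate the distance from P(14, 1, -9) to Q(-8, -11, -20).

d = √[(x₂-x₁)² + (y₂-y₁)² + (z₂-z₁)²]
  = √[(-22)² + (-12)² + (-11)²]
  = √[484 + 144 + 121]
  = √749
  ≈ 27.37

27.37


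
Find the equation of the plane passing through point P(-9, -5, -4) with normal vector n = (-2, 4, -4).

The plane through P with normal n = (a, b, c) satisfies n·(r - P) = 0,
i.e. ax + by + cz = a·x₀ + b·y₀ + c·z₀.
d = (-2)·(-9) + 4·(-5) + (-4)·(-4)
  = 18 - 20 + 16
  = 14
Equation: -2x + 4y - 4z = 14

-2x + 4y - 4z = 14


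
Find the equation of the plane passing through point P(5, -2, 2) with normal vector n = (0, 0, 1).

The plane through P with normal n = (a, b, c) satisfies n·(r - P) = 0,
i.e. ax + by + cz = a·x₀ + b·y₀ + c·z₀.
d = 0·5 + 0·(-2) + 1·2
  = 0 + 0 + 2
  = 2
Equation: z = 2

z = 2


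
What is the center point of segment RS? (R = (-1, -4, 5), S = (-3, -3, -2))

M = ((x₁+x₂)/2, (y₁+y₂)/2, (z₁+z₂)/2)
  = ((-1 - 3)/2, (-4 - 3)/2, (5 - 2)/2)
  = (-4/2, -7/2, 3/2)
  = (-2, -3.5, 1.5)

(-2, -3.5, 1.5)


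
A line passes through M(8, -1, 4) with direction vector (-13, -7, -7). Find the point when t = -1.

P(t) = M + t·d
  = (8 + (-13)·(-1), -1 + (-7)·(-1), 4 + (-7)·(-1))
  = (8 + 13, -1 + 7, 4 + 7)
  = (21, 6, 11)

(21, 6, 11)


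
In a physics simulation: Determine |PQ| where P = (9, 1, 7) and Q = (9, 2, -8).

d = √[(x₂-x₁)² + (y₂-y₁)² + (z₂-z₁)²]
  = √[0² + 1² + (-15)²]
  = √[0 + 1 + 225]
  = √226
  ≈ 15.03

15.03


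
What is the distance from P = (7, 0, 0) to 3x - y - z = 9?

distance = |a·x₀ + b·y₀ + c·z₀ - d| / √(a² + b² + c²)
  = |3·7 + (-1)·0 + (-1)·0 - 9| / √(3² + (-1)² + (-1)²)
  = |21 + 0 + 0 - 9| / √(9 + 1 + 1)
  = |12| / √11
  = 12 / 3.317
  ≈ 3.618

3.618


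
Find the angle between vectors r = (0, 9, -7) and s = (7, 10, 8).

r·s = 0·7 + 9·10 + (-7)·8 = 0 + 90 - 56 = 34
|r| = √(0² + 9² + (-7)²) = √130 ≈ 11.4
|s| = √(7² + 10² + 8²) = √213 ≈ 14.59
cos θ = (r·s)/(|r||s|) = 34/(11.4·14.59) ≈ 0.2043
θ = arccos(0.2043) ≈ 78.21°

78.21°


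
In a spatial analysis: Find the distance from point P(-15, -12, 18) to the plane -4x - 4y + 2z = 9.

distance = |a·x₀ + b·y₀ + c·z₀ - d| / √(a² + b² + c²)
  = |(-4)·(-15) + (-4)·(-12) + 2·18 - 9| / √((-4)² + (-4)² + 2²)
  = |60 + 48 + 36 - 9| / √(16 + 16 + 4)
  = |135| / √36
  = 135 / 6
  ≈ 22.5

22.5


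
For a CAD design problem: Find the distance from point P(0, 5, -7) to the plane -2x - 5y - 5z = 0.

distance = |a·x₀ + b·y₀ + c·z₀ - d| / √(a² + b² + c²)
  = |(-2)·0 + (-5)·5 + (-5)·(-7) - 0| / √((-2)² + (-5)² + (-5)²)
  = |0 - 25 + 35 + 0| / √(4 + 25 + 25)
  = |10| / √54
  = 10 / 7.348
  ≈ 1.361

1.361


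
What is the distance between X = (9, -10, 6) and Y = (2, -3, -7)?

d = √[(x₂-x₁)² + (y₂-y₁)² + (z₂-z₁)²]
  = √[(-7)² + 7² + (-13)²]
  = √[49 + 49 + 169]
  = √267
  ≈ 16.34

16.34


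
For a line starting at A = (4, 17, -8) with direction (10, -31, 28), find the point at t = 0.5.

P(t) = A + t·d
  = (4 + 10·0.5, 17 + (-31)·0.5, -8 + 28·0.5)
  = (4 + 5, 17 - 15.5, -8 + 14)
  = (9, 1.5, 6)

(9, 1.5, 6)


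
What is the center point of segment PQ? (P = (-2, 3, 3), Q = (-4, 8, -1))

M = ((x₁+x₂)/2, (y₁+y₂)/2, (z₁+z₂)/2)
  = ((-2 - 4)/2, (3 + 8)/2, (3 - 1)/2)
  = (-6/2, 11/2, 2/2)
  = (-3, 5.5, 1)

(-3, 5.5, 1)


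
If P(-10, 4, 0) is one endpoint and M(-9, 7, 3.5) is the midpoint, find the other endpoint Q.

Q = 2M - P
  = (2·(-9) - (-10), 2·7 - 4, 2·3.5 - 0)
  = (-18 + 10, 14 - 4, 7 + 0)
  = (-8, 10, 7)

(-8, 10, 7)


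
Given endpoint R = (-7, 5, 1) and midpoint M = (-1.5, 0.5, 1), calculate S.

S = 2M - R
  = (2·(-1.5) - (-7), 2·0.5 - 5, 2·1 - 1)
  = (-3 + 7, 1 - 5, 2 - 1)
  = (4, -4, 1)

(4, -4, 1)


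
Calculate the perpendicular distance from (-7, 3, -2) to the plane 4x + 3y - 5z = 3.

distance = |a·x₀ + b·y₀ + c·z₀ - d| / √(a² + b² + c²)
  = |4·(-7) + 3·3 + (-5)·(-2) - 3| / √(4² + 3² + (-5)²)
  = |-28 + 9 + 10 - 3| / √(16 + 9 + 25)
  = |-12| / √50
  = 12 / 7.071
  ≈ 1.697

1.697


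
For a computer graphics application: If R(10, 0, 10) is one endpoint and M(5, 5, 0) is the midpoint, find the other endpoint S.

S = 2M - R
  = (2·5 - 10, 2·5 - 0, 2·0 - 10)
  = (10 - 10, 10 + 0, 0 - 10)
  = (0, 10, -10)

(0, 10, -10)


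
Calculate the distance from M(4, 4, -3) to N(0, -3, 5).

d = √[(x₂-x₁)² + (y₂-y₁)² + (z₂-z₁)²]
  = √[(-4)² + (-7)² + 8²]
  = √[16 + 49 + 64]
  = √129
  ≈ 11.36

11.36


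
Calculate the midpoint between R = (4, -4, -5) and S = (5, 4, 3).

M = ((x₁+x₂)/2, (y₁+y₂)/2, (z₁+z₂)/2)
  = ((4 + 5)/2, (-4 + 4)/2, (-5 + 3)/2)
  = (9/2, 0/2, -2/2)
  = (4.5, 0, -1)

(4.5, 0, -1)


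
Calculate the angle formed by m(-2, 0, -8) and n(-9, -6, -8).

m·n = (-2)·(-9) + 0·(-6) + (-8)·(-8) = 18 + 0 + 64 = 82
|m| = √((-2)² + 0² + (-8)²) = √68 ≈ 8.246
|n| = √((-9)² + (-6)² + (-8)²) = √181 ≈ 13.45
cos θ = (m·n)/(|m||n|) = 82/(8.246·13.45) ≈ 0.7391
θ = arccos(0.7391) ≈ 42.34°

42.34°


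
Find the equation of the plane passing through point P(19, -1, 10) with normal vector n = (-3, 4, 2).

The plane through P with normal n = (a, b, c) satisfies n·(r - P) = 0,
i.e. ax + by + cz = a·x₀ + b·y₀ + c·z₀.
d = (-3)·19 + 4·(-1) + 2·10
  = -57 - 4 + 20
  = -41
Equation: -3x + 4y + 2z = -41

-3x + 4y + 2z = -41


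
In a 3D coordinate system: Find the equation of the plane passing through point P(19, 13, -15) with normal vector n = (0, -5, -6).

The plane through P with normal n = (a, b, c) satisfies n·(r - P) = 0,
i.e. ax + by + cz = a·x₀ + b·y₀ + c·z₀.
d = 0·19 + (-5)·13 + (-6)·(-15)
  = 0 - 65 + 90
  = 25
Equation: -5y - 6z = 25

-5y - 6z = 25


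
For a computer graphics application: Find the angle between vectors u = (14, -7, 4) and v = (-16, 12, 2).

u·v = 14·(-16) + (-7)·12 + 4·2 = -224 - 84 + 8 = -300
|u| = √(14² + (-7)² + 4²) = √261 ≈ 16.16
|v| = √((-16)² + 12² + 2²) = √404 ≈ 20.1
cos θ = (u·v)/(|u||v|) = -300/(16.16·20.1) ≈ -0.9239
θ = arccos(-0.9239) ≈ 157.5°

157.5°


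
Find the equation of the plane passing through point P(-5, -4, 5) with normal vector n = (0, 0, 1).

The plane through P with normal n = (a, b, c) satisfies n·(r - P) = 0,
i.e. ax + by + cz = a·x₀ + b·y₀ + c·z₀.
d = 0·(-5) + 0·(-4) + 1·5
  = 0 + 0 + 5
  = 5
Equation: z = 5

z = 5


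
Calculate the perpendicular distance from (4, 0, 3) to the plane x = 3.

distance = |a·x₀ + b·y₀ + c·z₀ - d| / √(a² + b² + c²)
  = |1·4 + 0·0 + 0·3 - 3| / √(1² + 0² + 0²)
  = |4 + 0 + 0 - 3| / √(1 + 0 + 0)
  = |1| / √1
  = 1 / 1
  ≈ 1

1


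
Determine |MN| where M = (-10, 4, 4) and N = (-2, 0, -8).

d = √[(x₂-x₁)² + (y₂-y₁)² + (z₂-z₁)²]
  = √[8² + (-4)² + (-12)²]
  = √[64 + 16 + 144]
  = √224
  ≈ 14.97

14.97


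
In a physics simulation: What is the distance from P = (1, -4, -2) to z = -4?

distance = |a·x₀ + b·y₀ + c·z₀ - d| / √(a² + b² + c²)
  = |0·1 + 0·(-4) + 1·(-2) - (-4)| / √(0² + 0² + 1²)
  = |0 + 0 - 2 + 4| / √(0 + 0 + 1)
  = |2| / √1
  = 2 / 1
  ≈ 2

2


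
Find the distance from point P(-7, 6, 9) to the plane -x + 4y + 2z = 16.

distance = |a·x₀ + b·y₀ + c·z₀ - d| / √(a² + b² + c²)
  = |(-1)·(-7) + 4·6 + 2·9 - 16| / √((-1)² + 4² + 2²)
  = |7 + 24 + 18 - 16| / √(1 + 16 + 4)
  = |33| / √21
  = 33 / 4.583
  ≈ 7.201

7.201


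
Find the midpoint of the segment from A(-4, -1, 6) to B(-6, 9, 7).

M = ((x₁+x₂)/2, (y₁+y₂)/2, (z₁+z₂)/2)
  = ((-4 - 6)/2, (-1 + 9)/2, (6 + 7)/2)
  = (-10/2, 8/2, 13/2)
  = (-5, 4, 6.5)

(-5, 4, 6.5)


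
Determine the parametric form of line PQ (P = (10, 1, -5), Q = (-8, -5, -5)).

Direction vector d = Q - P = (-8 - 10, -5 - 1, -5 + 5) = (-18, -6, 0)
Parametric form r = P + t·d:
x = 10 - 18t, y = 1 - 6t, z = -5

x = 10 - 18t, y = 1 - 6t, z = -5


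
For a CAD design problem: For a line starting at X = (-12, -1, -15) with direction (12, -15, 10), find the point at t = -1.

P(t) = X + t·d
  = (-12 + 12·(-1), -1 + (-15)·(-1), -15 + 10·(-1))
  = (-12 - 12, -1 + 15, -15 - 10)
  = (-24, 14, -25)

(-24, 14, -25)


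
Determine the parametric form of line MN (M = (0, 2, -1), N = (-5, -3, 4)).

Direction vector d = N - M = (-5 + 0, -3 - 2, 4 + 1) = (-5, -5, 5)
Parametric form r = M + t·d:
x = 0 - 5t, y = 2 - 5t, z = -1 + 5t

x = 0 - 5t, y = 2 - 5t, z = -1 + 5t


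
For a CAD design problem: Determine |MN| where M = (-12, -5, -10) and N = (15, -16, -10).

d = √[(x₂-x₁)² + (y₂-y₁)² + (z₂-z₁)²]
  = √[27² + (-11)² + 0²]
  = √[729 + 121 + 0]
  = √850
  ≈ 29.15

29.15


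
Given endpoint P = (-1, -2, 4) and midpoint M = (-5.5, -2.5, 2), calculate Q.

Q = 2M - P
  = (2·(-5.5) - (-1), 2·(-2.5) - (-2), 2·2 - 4)
  = (-11 + 1, -5 + 2, 4 - 4)
  = (-10, -3, 0)

(-10, -3, 0)


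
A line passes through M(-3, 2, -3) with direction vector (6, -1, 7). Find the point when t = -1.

P(t) = M + t·d
  = (-3 + 6·(-1), 2 + (-1)·(-1), -3 + 7·(-1))
  = (-3 - 6, 2 + 1, -3 - 7)
  = (-9, 3, -10)

(-9, 3, -10)


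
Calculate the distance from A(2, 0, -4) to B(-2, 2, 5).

d = √[(x₂-x₁)² + (y₂-y₁)² + (z₂-z₁)²]
  = √[(-4)² + 2² + 9²]
  = √[16 + 4 + 81]
  = √101
  ≈ 10.05

10.05


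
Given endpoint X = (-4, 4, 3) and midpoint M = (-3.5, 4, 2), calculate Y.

Y = 2M - X
  = (2·(-3.5) - (-4), 2·4 - 4, 2·2 - 3)
  = (-7 + 4, 8 - 4, 4 - 3)
  = (-3, 4, 1)

(-3, 4, 1)


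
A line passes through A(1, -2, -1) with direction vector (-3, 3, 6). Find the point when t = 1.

P(t) = A + t·d
  = (1 + (-3)·1, -2 + 3·1, -1 + 6·1)
  = (1 - 3, -2 + 3, -1 + 6)
  = (-2, 1, 5)

(-2, 1, 5)


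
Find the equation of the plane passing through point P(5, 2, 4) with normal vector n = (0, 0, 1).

The plane through P with normal n = (a, b, c) satisfies n·(r - P) = 0,
i.e. ax + by + cz = a·x₀ + b·y₀ + c·z₀.
d = 0·5 + 0·2 + 1·4
  = 0 + 0 + 4
  = 4
Equation: z = 4

z = 4


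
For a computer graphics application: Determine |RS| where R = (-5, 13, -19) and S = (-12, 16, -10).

d = √[(x₂-x₁)² + (y₂-y₁)² + (z₂-z₁)²]
  = √[(-7)² + 3² + 9²]
  = √[49 + 9 + 81]
  = √139
  ≈ 11.79

11.79


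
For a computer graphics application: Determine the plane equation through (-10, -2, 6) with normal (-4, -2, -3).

The plane through P with normal n = (a, b, c) satisfies n·(r - P) = 0,
i.e. ax + by + cz = a·x₀ + b·y₀ + c·z₀.
d = (-4)·(-10) + (-2)·(-2) + (-3)·6
  = 40 + 4 - 18
  = 26
Equation: -4x - 2y - 3z = 26

-4x - 2y - 3z = 26


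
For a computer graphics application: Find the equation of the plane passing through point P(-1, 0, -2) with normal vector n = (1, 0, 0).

The plane through P with normal n = (a, b, c) satisfies n·(r - P) = 0,
i.e. ax + by + cz = a·x₀ + b·y₀ + c·z₀.
d = 1·(-1) + 0·0 + 0·(-2)
  = -1 + 0 + 0
  = -1
Equation: x = -1

x = -1


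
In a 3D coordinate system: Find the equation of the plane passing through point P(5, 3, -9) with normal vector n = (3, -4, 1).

The plane through P with normal n = (a, b, c) satisfies n·(r - P) = 0,
i.e. ax + by + cz = a·x₀ + b·y₀ + c·z₀.
d = 3·5 + (-4)·3 + 1·(-9)
  = 15 - 12 - 9
  = -6
Equation: 3x - 4y + z = -6

3x - 4y + z = -6


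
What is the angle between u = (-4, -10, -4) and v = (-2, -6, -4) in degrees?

u·v = (-4)·(-2) + (-10)·(-6) + (-4)·(-4) = 8 + 60 + 16 = 84
|u| = √((-4)² + (-10)² + (-4)²) = √132 ≈ 11.49
|v| = √((-2)² + (-6)² + (-4)²) = √56 ≈ 7.483
cos θ = (u·v)/(|u||v|) = 84/(11.49·7.483) ≈ 0.977
θ = arccos(0.977) ≈ 12.31°

12.31°


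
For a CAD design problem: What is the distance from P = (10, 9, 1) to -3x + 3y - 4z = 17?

distance = |a·x₀ + b·y₀ + c·z₀ - d| / √(a² + b² + c²)
  = |(-3)·10 + 3·9 + (-4)·1 - 17| / √((-3)² + 3² + (-4)²)
  = |-30 + 27 - 4 - 17| / √(9 + 9 + 16)
  = |-24| / √34
  = 24 / 5.831
  ≈ 4.116

4.116


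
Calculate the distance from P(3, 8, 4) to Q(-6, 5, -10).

d = √[(x₂-x₁)² + (y₂-y₁)² + (z₂-z₁)²]
  = √[(-9)² + (-3)² + (-14)²]
  = √[81 + 9 + 196]
  = √286
  ≈ 16.91

16.91


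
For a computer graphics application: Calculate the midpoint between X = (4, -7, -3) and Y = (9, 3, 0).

M = ((x₁+x₂)/2, (y₁+y₂)/2, (z₁+z₂)/2)
  = ((4 + 9)/2, (-7 + 3)/2, (-3 + 0)/2)
  = (13/2, -4/2, -3/2)
  = (6.5, -2, -1.5)

(6.5, -2, -1.5)


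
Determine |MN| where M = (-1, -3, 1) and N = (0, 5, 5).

d = √[(x₂-x₁)² + (y₂-y₁)² + (z₂-z₁)²]
  = √[1² + 8² + 4²]
  = √[1 + 64 + 16]
  = √81
  ≈ 9

9


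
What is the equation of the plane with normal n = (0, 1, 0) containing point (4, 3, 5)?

The plane through P with normal n = (a, b, c) satisfies n·(r - P) = 0,
i.e. ax + by + cz = a·x₀ + b·y₀ + c·z₀.
d = 0·4 + 1·3 + 0·5
  = 0 + 3 + 0
  = 3
Equation: y = 3

y = 3


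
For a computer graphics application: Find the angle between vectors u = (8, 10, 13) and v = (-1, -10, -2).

u·v = 8·(-1) + 10·(-10) + 13·(-2) = -8 - 100 - 26 = -134
|u| = √(8² + 10² + 13²) = √333 ≈ 18.25
|v| = √((-1)² + (-10)² + (-2)²) = √105 ≈ 10.25
cos θ = (u·v)/(|u||v|) = -134/(18.25·10.25) ≈ -0.7166
θ = arccos(-0.7166) ≈ 135.8°

135.8°


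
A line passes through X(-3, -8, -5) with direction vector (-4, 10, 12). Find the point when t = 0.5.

P(t) = X + t·d
  = (-3 + (-4)·0.5, -8 + 10·0.5, -5 + 12·0.5)
  = (-3 - 2, -8 + 5, -5 + 6)
  = (-5, -3, 1)

(-5, -3, 1)


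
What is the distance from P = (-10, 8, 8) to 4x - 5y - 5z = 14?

distance = |a·x₀ + b·y₀ + c·z₀ - d| / √(a² + b² + c²)
  = |4·(-10) + (-5)·8 + (-5)·8 - 14| / √(4² + (-5)² + (-5)²)
  = |-40 - 40 - 40 - 14| / √(16 + 25 + 25)
  = |-134| / √66
  = 134 / 8.124
  ≈ 16.49

16.49
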